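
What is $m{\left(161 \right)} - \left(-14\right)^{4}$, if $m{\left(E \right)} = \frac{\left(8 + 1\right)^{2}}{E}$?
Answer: $- \frac{6184895}{161} \approx -38416.0$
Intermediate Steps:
$m{\left(E \right)} = \frac{81}{E}$ ($m{\left(E \right)} = \frac{9^{2}}{E} = \frac{81}{E}$)
$m{\left(161 \right)} - \left(-14\right)^{4} = \frac{81}{161} - \left(-14\right)^{4} = 81 \cdot \frac{1}{161} - 38416 = \frac{81}{161} - 38416 = - \frac{6184895}{161}$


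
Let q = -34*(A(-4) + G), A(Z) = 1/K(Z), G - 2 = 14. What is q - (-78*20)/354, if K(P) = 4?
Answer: -64675/118 ≈ -548.09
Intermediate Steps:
G = 16 (G = 2 + 14 = 16)
A(Z) = 1/4
q = -1105/2 (q = -34*(1/4 + 16) = -34*65/4 = -1105/2 ≈ -552.50)
q - (-78*20)/354 = -1105/2 - (-78*20)/354 = -1105/2 - (-1560)/354 = -1105/2 - 1*(-260/59) = -1105/2 + 260/59 = -64675/118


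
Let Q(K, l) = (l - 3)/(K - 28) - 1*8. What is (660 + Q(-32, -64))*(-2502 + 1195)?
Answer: -51217409/60 ≈ -8.5362e+5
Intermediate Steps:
Q(K, l) = -8 + (-3 + l)/(-28 + K) (Q(K, l) = (-3 + l)/(-28 + K) - 8 = -8 + (-3 + l)/(-28 + K))
(660 + Q(-32, -64))*(-2502 + 1195) = (660 + (221 - 64 - 8*(-32))/(-28 - 32))*(-2502 + 1195) = (660 + (221 - 64 + 256)/(-60))*(-1307) = (660 - 1/60*413)*(-1307) = (660 - 413/60)*(-1307) = (39187/60)*(-1307) = -51217409/60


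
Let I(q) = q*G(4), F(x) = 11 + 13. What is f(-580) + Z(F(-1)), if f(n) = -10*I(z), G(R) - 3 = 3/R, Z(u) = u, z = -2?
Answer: 99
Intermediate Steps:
F(x) = 24
G(R) = 3 + 3/R
I(q) = 15*q/4 (I(q) = q*(3 + 3/4) = q*(3 + 3*(¼)) = q*(3 + ¾) = q*(15/4) = 15*q/4)
f(n) = 75 (f(n) = -75*(-2)/2 = -10*(-15/2) = 75)
f(-580) + Z(F(-1)) = 75 + 24 = 99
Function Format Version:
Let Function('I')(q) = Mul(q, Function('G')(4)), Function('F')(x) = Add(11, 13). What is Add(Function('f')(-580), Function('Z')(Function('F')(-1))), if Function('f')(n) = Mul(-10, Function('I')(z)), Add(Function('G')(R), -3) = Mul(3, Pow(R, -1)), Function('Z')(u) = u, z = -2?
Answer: 99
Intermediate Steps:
Function('F')(x) = 24
Function('G')(R) = Add(3, Mul(3, Pow(R, -1)))
Function('I')(q) = Mul(Rational(15, 4), q) (Function('I')(q) = Mul(q, Add(3, Mul(3, Pow(4, -1)))) = Mul(q, Add(3, Mul(3, Rational(1, 4)))) = Mul(q, Add(3, Rational(3, 4))) = Mul(q, Rational(15, 4)) = Mul(Rational(15, 4), q))
Function('f')(n) = 75 (Function('f')(n) = Mul(-10, Mul(Rational(15, 4), -2)) = Mul(-10, Rational(-15, 2)) = 75)
Add(Function('f')(-580), Function('Z')(Function('F')(-1))) = Add(75, 24) = 99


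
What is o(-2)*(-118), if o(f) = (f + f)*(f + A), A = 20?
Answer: 8496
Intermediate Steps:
o(f) = 2*f*(20 + f) (o(f) = (f + f)*(f + 20) = (2*f)*(20 + f) = 2*f*(20 + f))
o(-2)*(-118) = (2*(-2)*(20 - 2))*(-118) = (2*(-2)*18)*(-118) = -72*(-118) = 8496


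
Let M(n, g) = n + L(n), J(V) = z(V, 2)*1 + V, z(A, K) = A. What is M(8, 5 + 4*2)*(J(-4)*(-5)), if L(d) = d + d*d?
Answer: 3200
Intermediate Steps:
L(d) = d + d**2
J(V) = 2*V (J(V) = V*1 + V = V + V = 2*V)
M(n, g) = n + n*(1 + n)
M(8, 5 + 4*2)*(J(-4)*(-5)) = (8*(2 + 8))*((2*(-4))*(-5)) = (8*10)*(-8*(-5)) = 80*40 = 3200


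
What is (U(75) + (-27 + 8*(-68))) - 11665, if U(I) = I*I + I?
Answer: -6536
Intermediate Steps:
U(I) = I + I² (U(I) = I² + I = I + I²)
(U(75) + (-27 + 8*(-68))) - 11665 = (75*(1 + 75) + (-27 + 8*(-68))) - 11665 = (75*76 + (-27 - 544)) - 11665 = (5700 - 571) - 11665 = 5129 - 11665 = -6536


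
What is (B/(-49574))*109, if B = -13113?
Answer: 1429317/49574 ≈ 28.832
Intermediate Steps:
(B/(-49574))*109 = -13113/(-49574)*109 = -13113*(-1/49574)*109 = (13113/49574)*109 = 1429317/49574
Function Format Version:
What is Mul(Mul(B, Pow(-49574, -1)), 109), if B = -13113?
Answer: Rational(1429317, 49574) ≈ 28.832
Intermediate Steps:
Mul(Mul(B, Pow(-49574, -1)), 109) = Mul(Mul(-13113, Pow(-49574, -1)), 109) = Mul(Mul(-13113, Rational(-1, 49574)), 109) = Mul(Rational(13113, 49574), 109) = Rational(1429317, 49574)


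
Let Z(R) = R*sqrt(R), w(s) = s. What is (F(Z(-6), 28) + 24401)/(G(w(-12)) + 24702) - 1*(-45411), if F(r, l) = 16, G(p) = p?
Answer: 373740669/8230 ≈ 45412.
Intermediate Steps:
Z(R) = R**(3/2)
(F(Z(-6), 28) + 24401)/(G(w(-12)) + 24702) - 1*(-45411) = (16 + 24401)/(-12 + 24702) - 1*(-45411) = 24417/24690 + 45411 = 24417*(1/24690) + 45411 = 8139/8230 + 45411 = 373740669/8230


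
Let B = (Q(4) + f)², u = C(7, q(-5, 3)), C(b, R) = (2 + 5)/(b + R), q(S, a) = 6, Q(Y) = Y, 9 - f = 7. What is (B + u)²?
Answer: 225625/169 ≈ 1335.1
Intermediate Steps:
f = 2 (f = 9 - 1*7 = 9 - 7 = 2)
C(b, R) = 7/(R + b)
u = 7/13 (u = 7/(6 + 7) = 7/13 ≈ 0.53846)
B = 36 (B = (4 + 2)² = 6² = 36)
(B + u)² = (36 + 7/13)² = (475/13)² = 225625/169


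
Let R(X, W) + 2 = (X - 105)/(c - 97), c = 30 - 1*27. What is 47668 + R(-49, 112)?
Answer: 2240379/47 ≈ 47668.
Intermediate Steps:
c = 3 (c = 30 - 27 = 3)
R(X, W) = -83/94 - X/94 (R(X, W) = -2 + (X - 105)/(3 - 97) = -2 + (-105 + X)/(-94) = -2 + (-105 + X)*(-1/94) = -2 + (105/94 - X/94) = -83/94 - X/94)
47668 + R(-49, 112) = 47668 + (-83/94 - 1/94*(-49)) = 47668 + (-83/94 + 49/94) = 47668 - 17/47 = 2240379/47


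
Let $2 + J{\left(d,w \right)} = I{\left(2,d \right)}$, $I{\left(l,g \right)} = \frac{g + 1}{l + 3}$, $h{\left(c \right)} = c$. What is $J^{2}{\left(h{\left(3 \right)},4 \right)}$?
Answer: $\frac{36}{25} \approx 1.44$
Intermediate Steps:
$I{\left(l,g \right)} = \frac{1 + g}{3 + l}$
$J{\left(d,w \right)} = - \frac{9}{5} + \frac{d}{5}$ ($J{\left(d,w \right)} = -2 + \frac{1 + d}{3 + 2} = -2 + \frac{1 + d}{5} = -2 + \left(\frac{1}{5} + \frac{d}{5}\right) = - \frac{9}{5} + \frac{d}{5}$)
$J^{2}{\left(h{\left(3 \right)},4 \right)} = \left(- \frac{9}{5} + \frac{1}{5} \cdot 3\right)^{2} = \left(- \frac{9}{5} + \frac{3}{5}\right)^{2} = \left(- \frac{6}{5}\right)^{2} = \frac{36}{25}$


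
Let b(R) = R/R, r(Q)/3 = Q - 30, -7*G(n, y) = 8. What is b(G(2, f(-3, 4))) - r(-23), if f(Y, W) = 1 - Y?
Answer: 160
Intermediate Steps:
G(n, y) = -8/7 (G(n, y) = -⅐*8 = -8/7)
r(Q) = -90 + 3*Q (r(Q) = 3*(Q - 30) = 3*(-30 + Q) = -90 + 3*Q)
b(R) = 1
b(G(2, f(-3, 4))) - r(-23) = 1 - (-90 + 3*(-23)) = 1 - (-90 - 69) = 1 - 1*(-159) = 1 + 159 = 160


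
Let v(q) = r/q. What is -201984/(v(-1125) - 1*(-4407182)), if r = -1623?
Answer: -75744000/1652693791 ≈ -0.045831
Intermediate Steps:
v(q) = -1623/q
-201984/(v(-1125) - 1*(-4407182)) = -201984/(-1623/(-1125) - 1*(-4407182)) = -201984/(-1623*(-1/1125) + 4407182) = -201984/(541/375 + 4407182) = -201984/1652693791/375 = -201984*375/1652693791 = -75744000/1652693791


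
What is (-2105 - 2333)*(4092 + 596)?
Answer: -20805344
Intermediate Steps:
(-2105 - 2333)*(4092 + 596) = -4438*4688 = -20805344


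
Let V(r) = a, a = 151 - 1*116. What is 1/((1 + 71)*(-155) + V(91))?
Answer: -1/11125 ≈ -8.9888e-5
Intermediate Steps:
a = 35 (a = 151 - 116 = 35)
V(r) = 35
1/((1 + 71)*(-155) + V(91)) = 1/((1 + 71)*(-155) + 35) = 1/(72*(-155) + 35) = 1/(-11160 + 35) = 1/(-11125) = -1/11125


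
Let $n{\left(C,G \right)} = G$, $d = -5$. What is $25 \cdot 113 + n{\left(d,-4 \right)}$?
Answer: $2821$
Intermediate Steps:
$25 \cdot 113 + n{\left(d,-4 \right)} = 25 \cdot 113 - 4 = 2825 - 4 = 2821$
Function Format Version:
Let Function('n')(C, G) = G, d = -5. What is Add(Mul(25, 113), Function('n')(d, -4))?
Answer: 2821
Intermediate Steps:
Add(Mul(25, 113), Function('n')(d, -4)) = Add(Mul(25, 113), -4) = Add(2825, -4) = 2821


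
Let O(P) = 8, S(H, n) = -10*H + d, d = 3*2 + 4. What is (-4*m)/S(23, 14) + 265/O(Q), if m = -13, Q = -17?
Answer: 14471/440 ≈ 32.889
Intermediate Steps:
d = 10 (d = 6 + 4 = 10)
S(H, n) = 10 - 10*H (S(H, n) = -10*H + 10 = 10 - 10*H)
(-4*m)/S(23, 14) + 265/O(Q) = (-4*(-13))/(10 - 10*23) + 265/8 = 52/(10 - 230) + 265*(⅛) = 52/(-220) + 265/8 = 52*(-1/220) + 265/8 = -13/55 + 265/8 = 14471/440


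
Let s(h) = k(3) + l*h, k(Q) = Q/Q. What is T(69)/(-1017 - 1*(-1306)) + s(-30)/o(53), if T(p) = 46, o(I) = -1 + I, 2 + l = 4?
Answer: -14659/15028 ≈ -0.97545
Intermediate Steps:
l = 2 (l = -2 + 4 = 2)
k(Q) = 1
s(h) = 1 + 2*h
T(69)/(-1017 - 1*(-1306)) + s(-30)/o(53) = 46/(-1017 - 1*(-1306)) + (1 + 2*(-30))/(-1 + 53) = 46/(-1017 + 1306) + (1 - 60)/52 = 46/289 - 59*1/52 = 46*(1/289) - 59/52 = 46/289 - 59/52 = -14659/15028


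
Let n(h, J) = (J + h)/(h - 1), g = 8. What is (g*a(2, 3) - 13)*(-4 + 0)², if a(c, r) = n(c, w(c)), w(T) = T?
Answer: 304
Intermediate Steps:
n(h, J) = (J + h)/(-1 + h)
a(c, r) = 2*c/(-1 + c) (a(c, r) = (c + c)/(-1 + c) = (2*c)/(-1 + c) = 2*c/(-1 + c))
(g*a(2, 3) - 13)*(-4 + 0)² = (8*(2*2/(-1 + 2)) - 13)*(-4 + 0)² = (8*(2*2/1) - 13)*(-4)² = (8*(2*2*1) - 13)*16 = (8*4 - 13)*16 = (32 - 13)*16 = 19*16 = 304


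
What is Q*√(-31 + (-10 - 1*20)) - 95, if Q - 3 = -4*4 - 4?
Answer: -95 - 17*I*√61 ≈ -95.0 - 132.77*I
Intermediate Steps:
Q = -17 (Q = 3 + (-4*4 - 4) = 3 + (-16 - 4) = 3 - 20 = -17)
Q*√(-31 + (-10 - 1*20)) - 95 = -17*√(-31 + (-10 - 1*20)) - 95 = -17*√(-31 + (-10 - 20)) - 95 = -17*√(-31 - 30) - 95 = -17*I*√61 - 95 = -95 - 17*I*√61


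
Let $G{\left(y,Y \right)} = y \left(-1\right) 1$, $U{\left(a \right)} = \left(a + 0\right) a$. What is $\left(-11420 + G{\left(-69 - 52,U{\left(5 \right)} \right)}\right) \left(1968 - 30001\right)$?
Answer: $316744867$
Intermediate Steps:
$U{\left(a \right)} = a^{2}$ ($U{\left(a \right)} = a a = a^{2}$)
$G{\left(y,Y \right)} = - y$ ($G{\left(y,Y \right)} = - y 1 = - y$)
$\left(-11420 + G{\left(-69 - 52,U{\left(5 \right)} \right)}\right) \left(1968 - 30001\right) = \left(-11420 - \left(-69 - 52\right)\right) \left(1968 - 30001\right) = \left(-11420 - \left(-69 - 52\right)\right) \left(-28033\right) = \left(-11420 - -121\right) \left(-28033\right) = \left(-11420 + 121\right) \left(-28033\right) = \left(-11299\right) \left(-28033\right) = 316744867$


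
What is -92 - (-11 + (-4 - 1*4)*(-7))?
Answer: -137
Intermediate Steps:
-92 - (-11 + (-4 - 1*4)*(-7)) = -92 - (-11 + (-4 - 4)*(-7)) = -92 - (-11 - 8*(-7)) = -92 - (-11 + 56) = -92 - 1*45 = -92 - 45 = -137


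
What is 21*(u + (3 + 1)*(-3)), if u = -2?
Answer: -294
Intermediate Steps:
21*(u + (3 + 1)*(-3)) = 21*(-2 + (3 + 1)*(-3)) = 21*(-2 + 4*(-3)) = 21*(-2 - 12) = 21*(-14) = -294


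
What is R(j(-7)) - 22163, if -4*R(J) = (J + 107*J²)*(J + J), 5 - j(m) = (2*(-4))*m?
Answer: 7073365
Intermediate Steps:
j(m) = 5 + 8*m (j(m) = 5 - 2*(-4)*m = 5 - (-8)*m = 5 + 8*m)
R(J) = -J*(J + 107*J²)/2 (R(J) = -(J + 107*J²)*(J + J)/4 = -(J + 107*J²)*2*J/4 = -J*(J + 107*J²)/2)
R(j(-7)) - 22163 = (5 + 8*(-7))²*(-1 - 107*(5 + 8*(-7)))/2 - 22163 = (5 - 56)²*(-1 - 107*(5 - 56))/2 - 22163 = (½)*(-51)²*(-1 - 107*(-51)) - 22163 = (½)*2601*(-1 + 5457) - 22163 = (½)*2601*5456 - 22163 = 7095528 - 22163 = 7073365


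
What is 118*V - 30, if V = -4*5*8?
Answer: -18910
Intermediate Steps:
V = -160 (V = -20*8 = -160)
118*V - 30 = 118*(-160) - 30 = -18880 - 30 = -18910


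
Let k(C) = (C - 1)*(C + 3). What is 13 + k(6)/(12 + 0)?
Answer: 67/4 ≈ 16.750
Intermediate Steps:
k(C) = (-1 + C)*(3 + C)
13 + k(6)/(12 + 0) = 13 + (-3 + 6² + 2*6)/(12 + 0) = 13 + (-3 + 36 + 12)/12 = 13 + (1/12)*45 = 13 + 15/4 = 67/4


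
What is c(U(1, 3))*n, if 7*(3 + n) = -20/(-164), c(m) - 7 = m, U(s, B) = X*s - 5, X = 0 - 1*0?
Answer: -1712/287 ≈ -5.9652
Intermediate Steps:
X = 0 (X = 0 + 0 = 0)
U(s, B) = -5 (U(s, B) = 0*s - 5 = 0 - 5 = -5)
c(m) = 7 + m
n = -856/287 (n = -3 + (-20/(-164))/7 = -3 + (-20*(-1/164))/7 = -3 + (1/7)*(5/41) = -3 + 5/287 = -856/287 ≈ -2.9826)
c(U(1, 3))*n = (7 - 5)*(-856/287) = 2*(-856/287) = -1712/287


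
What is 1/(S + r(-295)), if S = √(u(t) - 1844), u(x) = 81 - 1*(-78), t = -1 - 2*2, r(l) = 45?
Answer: 9/742 - I*√1685/3710 ≈ 0.012129 - 0.011064*I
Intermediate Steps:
t = -5 (t = -1 - 4 = -5)
u(x) = 159 (u(x) = 81 + 78 = 159)
S = I*√1685 (S = √(159 - 1844) = √(-1685) = I*√1685 ≈ 41.049*I)
1/(S + r(-295)) = 1/(I*√1685 + 45) = 1/(45 + I*√1685)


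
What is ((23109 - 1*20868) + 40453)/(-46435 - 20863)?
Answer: -21347/33649 ≈ -0.63440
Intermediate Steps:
((23109 - 1*20868) + 40453)/(-46435 - 20863) = ((23109 - 20868) + 40453)/(-67298) = (2241 + 40453)*(-1/67298) = 42694*(-1/67298) = -21347/33649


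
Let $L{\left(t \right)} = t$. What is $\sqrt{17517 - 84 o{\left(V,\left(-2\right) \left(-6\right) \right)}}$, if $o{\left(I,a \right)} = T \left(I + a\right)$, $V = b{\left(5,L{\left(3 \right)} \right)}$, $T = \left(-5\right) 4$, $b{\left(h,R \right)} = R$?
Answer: $\sqrt{42717} \approx 206.68$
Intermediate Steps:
$T = -20$
$V = 3$
$o{\left(I,a \right)} = - 20 I - 20 a$ ($o{\left(I,a \right)} = - 20 \left(I + a\right) = - 20 I - 20 a$)
$\sqrt{17517 - 84 o{\left(V,\left(-2\right) \left(-6\right) \right)}} = \sqrt{17517 - 84 \left(\left(-20\right) 3 - 20 \left(\left(-2\right) \left(-6\right)\right)\right)} = \sqrt{17517 - 84 \left(-60 - 240\right)} = \sqrt{17517 - -25200} = \sqrt{17517 + 25200} = \sqrt{42717}$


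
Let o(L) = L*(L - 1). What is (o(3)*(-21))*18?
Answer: -2268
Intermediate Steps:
o(L) = L*(-1 + L)
(o(3)*(-21))*18 = ((3*(-1 + 3))*(-21))*18 = ((3*2)*(-21))*18 = (6*(-21))*18 = -126*18 = -2268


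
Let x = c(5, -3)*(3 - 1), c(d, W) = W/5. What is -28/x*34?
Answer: 2380/3 ≈ 793.33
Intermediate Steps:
c(d, W) = W/5 (c(d, W) = W*(⅕) = W/5)
x = -6/5 (x = ((⅕)*(-3))*(3 - 1) = -⅗*2 = -6/5 ≈ -1.2000)
-28/x*34 = -28/(-6/5)*34 = -28*(-⅚)*34 = (70/3)*34 = 2380/3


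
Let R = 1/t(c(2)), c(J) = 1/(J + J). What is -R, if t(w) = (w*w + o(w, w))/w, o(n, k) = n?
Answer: -⅘ ≈ -0.80000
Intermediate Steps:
c(J) = 1/(2*J)
t(w) = (w + w²)/w (t(w) = (w*w + w)/w = (w² + w)/w = (w + w²)/w)
R = ⅘ (R = 1/(1 + (½)/2) = 1/(1 + (½)*(½)) = 1/(1 + ¼) = 1/(5/4) = ⅘ ≈ 0.80000)
-R = -1*⅘ = -⅘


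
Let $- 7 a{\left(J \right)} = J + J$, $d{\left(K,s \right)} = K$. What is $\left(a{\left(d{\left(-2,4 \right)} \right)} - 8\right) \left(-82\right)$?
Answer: $\frac{4264}{7} \approx 609.14$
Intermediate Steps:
$a{\left(J \right)} = - \frac{2 J}{7}$ ($a{\left(J \right)} = - \frac{J + J}{7} = - \frac{2 J}{7}$)
$\left(a{\left(d{\left(-2,4 \right)} \right)} - 8\right) \left(-82\right) = \left(\left(- \frac{2}{7}\right) \left(-2\right) - 8\right) \left(-82\right) = \left(\frac{4}{7} - 8\right) \left(-82\right) = \left(- \frac{52}{7}\right) \left(-82\right) = \frac{4264}{7}$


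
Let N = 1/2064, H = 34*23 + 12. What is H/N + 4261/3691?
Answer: 6048874117/3691 ≈ 1.6388e+6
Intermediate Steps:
H = 794 (H = 782 + 12 = 794)
N = 1/2064 ≈ 0.00048450
H/N + 4261/3691 = 794/(1/2064) + 4261/3691 = 794*2064 + 4261*(1/3691) = 1638816 + 4261/3691 = 6048874117/3691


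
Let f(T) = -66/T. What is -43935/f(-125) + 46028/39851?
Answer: -72951224259/876722 ≈ -83209.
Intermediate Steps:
-43935/f(-125) + 46028/39851 = -43935/((-66/(-125))) + 46028/39851 = -43935/((-66*(-1/125))) + 46028*(1/39851) = -43935/66/125 + 46028/39851 = -43935*125/66 + 46028/39851 = -1830625/22 + 46028/39851 = -72951224259/876722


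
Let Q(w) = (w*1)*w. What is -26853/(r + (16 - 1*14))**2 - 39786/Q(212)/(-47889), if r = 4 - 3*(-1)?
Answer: -1070302446233/3228484824 ≈ -331.52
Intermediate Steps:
Q(w) = w**2 (Q(w) = w*w = w**2)
r = 7 (r = 4 + 3 = 7)
-26853/(r + (16 - 1*14))**2 - 39786/Q(212)/(-47889) = -26853/(7 + (16 - 1*14))**2 - 39786/(212**2)/(-47889) = -26853/(7 + (16 - 14))**2 - 39786/44944*(-1/47889) = -26853/(7 + 2)**2 - 39786*1/44944*(-1/47889) = -26853/(9**2) - 19893/22472*(-1/47889) = -26853/81 + 6631/358720536 = -26853*1/81 + 6631/358720536 = -8951/27 + 6631/358720536 = -1070302446233/3228484824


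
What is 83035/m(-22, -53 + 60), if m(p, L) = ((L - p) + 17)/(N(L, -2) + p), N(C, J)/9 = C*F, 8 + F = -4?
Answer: -32300615/23 ≈ -1.4044e+6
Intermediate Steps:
F = -12 (F = -8 - 4 = -12)
N(C, J) = -108*C (N(C, J) = 9*(C*(-12)) = 9*(-12*C) = -108*C)
m(p, L) = (17 + L - p)/(p - 108*L) (m(p, L) = ((L - p) + 17)/(-108*L + p) = (17 + L - p)/(p - 108*L))
83035/m(-22, -53 + 60) = 83035/(((17 + (-53 + 60) - 1*(-22))/(-22 - 108*(-53 + 60)))) = 83035/(((17 + 7 + 22)/(-22 - 108*7))) = 83035/((46/(-22 - 756))) = 83035/((46/(-778))) = 83035/((-1/778*46)) = 83035/(-23/389) = 83035*(-389/23) = -32300615/23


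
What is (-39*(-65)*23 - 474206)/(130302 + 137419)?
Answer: -415901/267721 ≈ -1.5535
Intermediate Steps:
(-39*(-65)*23 - 474206)/(130302 + 137419) = (2535*23 - 474206)/267721 = (58305 - 474206)*(1/267721) = -415901*1/267721 = -415901/267721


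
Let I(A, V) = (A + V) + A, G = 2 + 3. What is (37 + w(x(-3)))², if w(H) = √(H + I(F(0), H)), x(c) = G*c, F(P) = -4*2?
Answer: (37 + I*√46)² ≈ 1323.0 + 501.89*I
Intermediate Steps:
G = 5
F(P) = -8
I(A, V) = V + 2*A
x(c) = 5*c
w(H) = √(-16 + 2*H) (w(H) = √(H + (H + 2*(-8))) = √(H + (H - 16)) = √(H + (-16 + H)) = √(-16 + 2*H))
(37 + w(x(-3)))² = (37 + √(-16 + 2*(5*(-3))))² = (37 + √(-16 + 2*(-15)))² = (37 + √(-16 - 30))² = (37 + √(-46))² = (37 + I*√46)²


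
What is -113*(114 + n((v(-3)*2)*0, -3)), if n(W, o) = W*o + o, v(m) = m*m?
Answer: -12543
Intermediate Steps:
v(m) = m**2
n(W, o) = o + W*o
-113*(114 + n((v(-3)*2)*0, -3)) = -113*(114 - 3*(1 + ((-3)**2*2)*0)) = -113*(114 - 3*(1 + (9*2)*0)) = -113*(114 - 3*(1 + 18*0)) = -113*(114 - 3*(1 + 0)) = -113*(114 - 3*1) = -113*(114 - 3) = -113*111 = -12543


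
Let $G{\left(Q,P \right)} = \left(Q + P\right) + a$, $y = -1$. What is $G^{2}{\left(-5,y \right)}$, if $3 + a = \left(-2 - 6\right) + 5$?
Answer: $144$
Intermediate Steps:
$a = -6$ ($a = -3 + \left(\left(-2 - 6\right) + 5\right) = -3 + \left(-8 + 5\right) = -3 - 3 = -6$)
$G{\left(Q,P \right)} = -6 + P + Q$ ($G{\left(Q,P \right)} = \left(Q + P\right) - 6 = \left(P + Q\right) - 6 = -6 + P + Q$)
$G^{2}{\left(-5,y \right)} = \left(-6 - 1 - 5\right)^{2} = \left(-12\right)^{2} = 144$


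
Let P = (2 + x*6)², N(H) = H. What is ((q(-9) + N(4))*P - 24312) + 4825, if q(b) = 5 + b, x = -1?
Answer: -19487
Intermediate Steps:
P = 16 (P = (2 - 1*6)² = (2 - 6)² = (-4)² = 16)
((q(-9) + N(4))*P - 24312) + 4825 = (((5 - 9) + 4)*16 - 24312) + 4825 = ((-4 + 4)*16 - 24312) + 4825 = (0*16 - 24312) + 4825 = (0 - 24312) + 4825 = -24312 + 4825 = -19487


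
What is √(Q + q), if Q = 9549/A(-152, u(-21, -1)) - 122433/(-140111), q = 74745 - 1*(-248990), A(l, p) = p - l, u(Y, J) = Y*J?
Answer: √190239869408769929759/24239203 ≈ 569.03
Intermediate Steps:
u(Y, J) = J*Y
q = 323735 (q = 74745 + 248990 = 323735)
Q = 1359100848/24239203 (Q = 9549/(-1*(-21) - 1*(-152)) - 122433/(-140111) = 9549/(21 + 152) - 122433*(-1/140111) = 9549/173 + 122433/140111 = 1359100848/24239203 ≈ 56.070)
√(Q + q) = √(1359100848/24239203 + 323735) = √(7848437484053/24239203) = √190239869408769929759/24239203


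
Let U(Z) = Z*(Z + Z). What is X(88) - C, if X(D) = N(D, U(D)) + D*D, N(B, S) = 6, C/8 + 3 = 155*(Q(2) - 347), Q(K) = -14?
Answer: 455414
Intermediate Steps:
C = -447664 (C = -24 + 8*(155*(-14 - 347)) = -24 + 8*(155*(-361)) = -24 + 8*(-55955) = -24 - 447640 = -447664)
U(Z) = 2*Z² (U(Z) = Z*(2*Z) = 2*Z²)
X(D) = 6 + D² (X(D) = 6 + D*D = 6 + D²)
X(88) - C = (6 + 88²) - 1*(-447664) = (6 + 7744) + 447664 = 7750 + 447664 = 455414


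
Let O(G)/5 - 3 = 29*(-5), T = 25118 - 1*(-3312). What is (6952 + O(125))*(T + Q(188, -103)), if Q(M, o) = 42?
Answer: 177722224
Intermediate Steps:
T = 28430 (T = 25118 + 3312 = 28430)
O(G) = -710 (O(G) = 15 + 5*(29*(-5)) = 15 + 5*(-145) = 15 - 725 = -710)
(6952 + O(125))*(T + Q(188, -103)) = (6952 - 710)*(28430 + 42) = 6242*28472 = 177722224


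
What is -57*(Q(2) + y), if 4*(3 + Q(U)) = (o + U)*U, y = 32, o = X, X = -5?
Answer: -3135/2 ≈ -1567.5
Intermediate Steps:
o = -5
Q(U) = -3 + U*(-5 + U)/4 (Q(U) = -3 + ((-5 + U)*U)/4 = -3 + (U*(-5 + U))/4 = -3 + U*(-5 + U)/4)
-57*(Q(2) + y) = -57*((-3 - 5/4*2 + (¼)*2²) + 32) = -57*((-3 - 5/2 + (¼)*4) + 32) = -57*((-3 - 5/2 + 1) + 32) = -57*(-9/2 + 32) = -57*55/2 = -3135/2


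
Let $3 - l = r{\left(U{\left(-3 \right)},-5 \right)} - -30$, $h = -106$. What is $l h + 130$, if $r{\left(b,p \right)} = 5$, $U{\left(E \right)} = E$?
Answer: $3522$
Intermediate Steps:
$l = -32$ ($l = 3 - \left(5 - -30\right) = 3 - \left(5 + 30\right) = 3 - 35 = -32$)
$l h + 130 = \left(-32\right) \left(-106\right) + 130 = 3392 + 130 = 3522$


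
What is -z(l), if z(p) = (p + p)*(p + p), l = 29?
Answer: -3364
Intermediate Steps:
z(p) = 4*p² (z(p) = (2*p)*(2*p) = 4*p²)
-z(l) = -4*29² = -4*841 = -1*3364 = -3364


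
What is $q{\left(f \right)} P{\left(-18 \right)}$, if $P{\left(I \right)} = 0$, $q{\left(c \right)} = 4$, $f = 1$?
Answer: $0$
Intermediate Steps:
$q{\left(f \right)} P{\left(-18 \right)} = 4 \cdot 0 = 0$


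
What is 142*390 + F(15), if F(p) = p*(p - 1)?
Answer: 55590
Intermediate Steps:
F(p) = p*(-1 + p)
142*390 + F(15) = 142*390 + 15*(-1 + 15) = 55380 + 15*14 = 55380 + 210 = 55590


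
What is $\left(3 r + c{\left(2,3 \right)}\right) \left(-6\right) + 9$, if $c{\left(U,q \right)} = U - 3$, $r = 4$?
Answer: $-57$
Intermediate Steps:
$c{\left(U,q \right)} = -3 + U$
$\left(3 r + c{\left(2,3 \right)}\right) \left(-6\right) + 9 = \left(3 \cdot 4 + \left(-3 + 2\right)\right) \left(-6\right) + 9 = \left(12 - 1\right) \left(-6\right) + 9 = 11 \left(-6\right) + 9 = -66 + 9 = -57$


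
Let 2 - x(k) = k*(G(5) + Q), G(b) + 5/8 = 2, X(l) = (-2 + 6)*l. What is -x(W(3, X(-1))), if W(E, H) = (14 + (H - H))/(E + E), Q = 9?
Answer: 533/24 ≈ 22.208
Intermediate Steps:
X(l) = 4*l
G(b) = 11/8 (G(b) = -5/8 + 2 = 11/8)
W(E, H) = 7/E (W(E, H) = (14 + 0)/((2*E)) = 14*(1/(2*E)) = 7/E)
x(k) = 2 - 83*k/8 (x(k) = 2 - k*(11/8 + 9) = 2 - k*83/8 = 2 - 83*k/8)
-x(W(3, X(-1))) = -(2 - 581/(8*3)) = -(2 - 83/8*7/3) = -(2 - 581/24) = -1*(-533/24) = 533/24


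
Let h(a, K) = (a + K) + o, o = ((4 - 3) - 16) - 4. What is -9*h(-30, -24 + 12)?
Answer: 549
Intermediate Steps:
o = -19 (o = (1 - 16) - 4 = -15 - 4 = -19)
h(a, K) = -19 + K + a (h(a, K) = (a + K) - 19 = (K + a) - 19 = -19 + K + a)
-9*h(-30, -24 + 12) = -9*(-19 + (-24 + 12) - 30) = -9*(-19 - 12 - 30) = -9*(-61) = 549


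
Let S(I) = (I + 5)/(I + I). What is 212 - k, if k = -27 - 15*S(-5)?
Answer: 239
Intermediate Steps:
S(I) = (5 + I)/(2*I) (S(I) = (5 + I)/((2*I)) = (5 + I)*(1/(2*I)) = (5 + I)/(2*I))
k = -27 (k = -27 - 15*(5 - 5)/(2*(-5)) = -27 - 15*(-1)*0/(2*5) = -27 - 15*0 = -27 + 0 = -27)
212 - k = 212 - 1*(-27) = 212 + 27 = 239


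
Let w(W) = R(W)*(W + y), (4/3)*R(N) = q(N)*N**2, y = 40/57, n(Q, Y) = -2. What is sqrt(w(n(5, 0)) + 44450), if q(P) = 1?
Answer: 2*sqrt(4011261)/19 ≈ 210.82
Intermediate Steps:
y = 40/57 (y = 40*(1/57) = 40/57 ≈ 0.70175)
R(N) = 3*N**2/4 (R(N) = 3*(1*N**2)/4 = 3*N**2/4)
w(W) = 3*W**2*(40/57 + W)/4 (w(W) = (3*W**2/4)*(W + 40/57) = (3*W**2/4)*(40/57 + W) = 3*W**2*(40/57 + W)/4)
sqrt(w(n(5, 0)) + 44450) = sqrt((1/76)*(-2)**2*(40 + 57*(-2)) + 44450) = sqrt((1/76)*4*(40 - 114) + 44450) = sqrt((1/76)*4*(-74) + 44450) = sqrt(-74/19 + 44450) = sqrt(844476/19) = 2*sqrt(4011261)/19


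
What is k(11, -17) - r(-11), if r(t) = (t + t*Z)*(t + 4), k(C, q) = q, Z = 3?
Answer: -325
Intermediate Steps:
r(t) = 4*t*(4 + t) (r(t) = (t + t*3)*(t + 4) = (t + 3*t)*(4 + t) = (4*t)*(4 + t) = 4*t*(4 + t))
k(11, -17) - r(-11) = -17 - 4*(-11)*(4 - 11) = -17 - 4*(-11)*(-7) = -17 - 1*308 = -17 - 308 = -325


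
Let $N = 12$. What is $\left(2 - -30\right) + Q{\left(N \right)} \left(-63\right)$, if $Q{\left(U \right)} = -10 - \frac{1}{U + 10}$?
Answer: $\frac{14627}{22} \approx 664.86$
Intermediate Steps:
$Q{\left(U \right)} = -10 - \frac{1}{10 + U}$
$\left(2 - -30\right) + Q{\left(N \right)} \left(-63\right) = \left(2 - -30\right) + \frac{-101 - 120}{10 + 12} \left(-63\right) = \left(2 + 30\right) + \frac{-101 - 120}{22} \left(-63\right) = 32 + \frac{1}{22} \left(-221\right) \left(-63\right) = 32 - - \frac{13923}{22} = 32 + \frac{13923}{22} = \frac{14627}{22}$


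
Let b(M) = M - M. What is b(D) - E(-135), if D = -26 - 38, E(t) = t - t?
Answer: 0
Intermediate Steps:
E(t) = 0
D = -64
b(M) = 0
b(D) - E(-135) = 0 - 1*0 = 0 + 0 = 0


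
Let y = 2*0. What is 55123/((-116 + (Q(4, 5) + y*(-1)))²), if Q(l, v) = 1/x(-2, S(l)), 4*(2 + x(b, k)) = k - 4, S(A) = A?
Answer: 220492/54289 ≈ 4.0614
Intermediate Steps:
y = 0
x(b, k) = -3 + k/4 (x(b, k) = -2 + (k - 4)/4 = -2 + (-4 + k)/4 = -2 + (-1 + k/4) = -3 + k/4)
Q(l, v) = 1/(-3 + l/4)
55123/((-116 + (Q(4, 5) + y*(-1)))²) = 55123/((-116 + (4/(-12 + 4) + 0*(-1)))²) = 55123/((-116 + (4/(-8) + 0))²) = 55123/((-116 + (4*(-⅛) + 0))²) = 55123/((-116 + (-½ + 0))²) = 55123/((-116 - ½)²) = 55123/((-233/2)²) = 55123/(54289/4) = 55123*(4/54289) = 220492/54289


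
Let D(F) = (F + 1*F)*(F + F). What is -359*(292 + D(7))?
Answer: -175192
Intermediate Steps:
D(F) = 4*F**2 (D(F) = (F + F)*(2*F) = (2*F)*(2*F) = 4*F**2)
-359*(292 + D(7)) = -359*(292 + 4*7**2) = -359*(292 + 4*49) = -359*(292 + 196) = -359*488 = -175192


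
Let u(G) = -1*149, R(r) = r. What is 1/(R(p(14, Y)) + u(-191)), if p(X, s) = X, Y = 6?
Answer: -1/135 ≈ -0.0074074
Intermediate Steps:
u(G) = -149
1/(R(p(14, Y)) + u(-191)) = 1/(14 - 149) = 1/(-135) = -1/135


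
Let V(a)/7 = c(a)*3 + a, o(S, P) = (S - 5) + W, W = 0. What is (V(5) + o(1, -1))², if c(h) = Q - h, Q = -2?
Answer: 13456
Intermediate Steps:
c(h) = -2 - h
o(S, P) = -5 + S (o(S, P) = (S - 5) + 0 = (-5 + S) + 0 = -5 + S)
V(a) = -42 - 14*a (V(a) = 7*((-2 - a)*3 + a) = 7*((-6 - 3*a) + a) = 7*(-6 - 2*a) = -42 - 14*a)
(V(5) + o(1, -1))² = ((-42 - 14*5) + (-5 + 1))² = ((-42 - 70) - 4)² = (-112 - 4)² = (-116)² = 13456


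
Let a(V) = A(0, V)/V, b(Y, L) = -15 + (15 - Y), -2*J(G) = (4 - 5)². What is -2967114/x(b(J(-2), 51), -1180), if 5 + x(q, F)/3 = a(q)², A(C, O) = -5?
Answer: -989038/95 ≈ -10411.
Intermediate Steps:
J(G) = -½ (J(G) = -(4 - 5)²/2 = -½*(-1)² = -½*1 = -½)
b(Y, L) = -Y
a(V) = -5/V
x(q, F) = -15 + 75/q² (x(q, F) = -15 + 3*(-5/q)² = -15 + 3*(25/q²) = -15 + 75/q²)
-2967114/x(b(J(-2), 51), -1180) = -2967114/(-15 + 75/(-1*(-½))²) = -2967114/(-15 + 75/2⁻²) = -2967114/(-15 + 75*4) = -2967114/(-15 + 300) = -2967114/285 = -2967114*1/285 = -989038/95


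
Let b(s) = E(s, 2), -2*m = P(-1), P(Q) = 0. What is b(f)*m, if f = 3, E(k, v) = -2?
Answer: 0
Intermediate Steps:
m = 0 (m = -½*0 = 0)
b(s) = -2
b(f)*m = -2*0 = 0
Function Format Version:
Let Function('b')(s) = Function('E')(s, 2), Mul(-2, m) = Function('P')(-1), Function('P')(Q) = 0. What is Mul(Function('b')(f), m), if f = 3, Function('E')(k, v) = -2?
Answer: 0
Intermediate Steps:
m = 0 (m = Mul(Rational(-1, 2), 0) = 0)
Function('b')(s) = -2
Mul(Function('b')(f), m) = Mul(-2, 0) = 0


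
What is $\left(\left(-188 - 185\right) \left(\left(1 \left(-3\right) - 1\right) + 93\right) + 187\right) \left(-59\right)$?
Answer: $1947590$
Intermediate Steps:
$\left(\left(-188 - 185\right) \left(\left(1 \left(-3\right) - 1\right) + 93\right) + 187\right) \left(-59\right) = \left(- 373 \left(\left(-3 - 1\right) + 93\right) + 187\right) \left(-59\right) = \left(- 373 \left(-4 + 93\right) + 187\right) \left(-59\right) = \left(\left(-373\right) 89 + 187\right) \left(-59\right) = \left(-33197 + 187\right) \left(-59\right) = \left(-33010\right) \left(-59\right) = 1947590$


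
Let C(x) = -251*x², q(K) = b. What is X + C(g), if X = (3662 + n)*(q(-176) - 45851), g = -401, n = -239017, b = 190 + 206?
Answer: 10657700474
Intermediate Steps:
b = 396
q(K) = 396
X = 10698061525 (X = (3662 - 239017)*(396 - 45851) = -235355*(-45455) = 10698061525)
X + C(g) = 10698061525 - 251*(-401)² = 10698061525 - 251*160801 = 10698061525 - 40361051 = 10657700474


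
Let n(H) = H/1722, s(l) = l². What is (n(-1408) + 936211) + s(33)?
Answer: 807014596/861 ≈ 9.3730e+5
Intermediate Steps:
n(H) = H/1722 (n(H) = H*(1/1722) = H/1722)
(n(-1408) + 936211) + s(33) = ((1/1722)*(-1408) + 936211) + 33² = (-704/861 + 936211) + 1089 = 806076967/861 + 1089 = 807014596/861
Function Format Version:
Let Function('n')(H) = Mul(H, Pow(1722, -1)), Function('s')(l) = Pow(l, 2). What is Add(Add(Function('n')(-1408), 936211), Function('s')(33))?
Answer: Rational(807014596, 861) ≈ 9.3730e+5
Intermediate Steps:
Function('n')(H) = Mul(Rational(1, 1722), H) (Function('n')(H) = Mul(H, Rational(1, 1722)) = Mul(Rational(1, 1722), H))
Add(Add(Function('n')(-1408), 936211), Function('s')(33)) = Add(Add(Mul(Rational(1, 1722), -1408), 936211), Pow(33, 2)) = Add(Add(Rational(-704, 861), 936211), 1089) = Add(Rational(806076967, 861), 1089) = Rational(807014596, 861)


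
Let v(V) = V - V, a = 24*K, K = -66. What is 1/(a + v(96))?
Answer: -1/1584 ≈ -0.00063131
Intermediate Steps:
a = -1584 (a = 24*(-66) = -1584)
v(V) = 0
1/(a + v(96)) = 1/(-1584 + 0) = 1/(-1584) = -1/1584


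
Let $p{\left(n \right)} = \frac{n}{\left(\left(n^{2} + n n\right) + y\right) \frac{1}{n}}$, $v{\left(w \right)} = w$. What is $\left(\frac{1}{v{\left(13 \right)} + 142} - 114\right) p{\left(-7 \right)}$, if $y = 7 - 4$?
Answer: $- \frac{865781}{15655} \approx -55.304$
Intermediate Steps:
$y = 3$
$p{\left(n \right)} = \frac{n^{2}}{3 + 2 n^{2}}$ ($p{\left(n \right)} = \frac{n}{\left(\left(n^{2} + n n\right) + 3\right) \frac{1}{n}} = \frac{n}{\left(\left(n^{2} + n^{2}\right) + 3\right) \frac{1}{n}} = \frac{n}{\left(2 n^{2} + 3\right) \frac{1}{n}} = \frac{n}{\left(3 + 2 n^{2}\right) \frac{1}{n}} = \frac{n}{\frac{1}{n} \left(3 + 2 n^{2}\right)} = n \frac{n}{3 + 2 n^{2}} = \frac{n^{2}}{3 + 2 n^{2}}$)
$\left(\frac{1}{v{\left(13 \right)} + 142} - 114\right) p{\left(-7 \right)} = \left(\frac{1}{13 + 142} - 114\right) \frac{\left(-7\right)^{2}}{3 + 2 \left(-7\right)^{2}} = \left(\frac{1}{155} - 114\right) \frac{49}{3 + 2 \cdot 49} = \left(\frac{1}{155} - 114\right) \frac{49}{3 + 98} = - \frac{17669 \cdot \frac{49}{101}}{155} = - \frac{17669 \cdot 49 \cdot \frac{1}{101}}{155} = \left(- \frac{17669}{155}\right) \frac{49}{101} = - \frac{865781}{15655}$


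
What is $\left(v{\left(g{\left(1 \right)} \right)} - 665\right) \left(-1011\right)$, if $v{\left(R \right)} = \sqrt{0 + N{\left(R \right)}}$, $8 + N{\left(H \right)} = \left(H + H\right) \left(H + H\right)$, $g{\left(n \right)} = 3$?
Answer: $672315 - 2022 \sqrt{7} \approx 6.6697 \cdot 10^{5}$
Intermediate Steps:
$N{\left(H \right)} = -8 + 4 H^{2}$ ($N{\left(H \right)} = -8 + \left(H + H\right) \left(H + H\right) = -8 + 2 H 2 H = -8 + 4 H^{2}$)
$v{\left(R \right)} = \sqrt{-8 + 4 R^{2}}$ ($v{\left(R \right)} = \sqrt{0 + \left(-8 + 4 R^{2}\right)} = \sqrt{-8 + 4 R^{2}}$)
$\left(v{\left(g{\left(1 \right)} \right)} - 665\right) \left(-1011\right) = \left(2 \sqrt{-2 + 3^{2}} - 665\right) \left(-1011\right) = \left(2 \sqrt{-2 + 9} - 665\right) \left(-1011\right) = \left(2 \sqrt{7} - 665\right) \left(-1011\right) = \left(-665 + 2 \sqrt{7}\right) \left(-1011\right) = 672315 - 2022 \sqrt{7}$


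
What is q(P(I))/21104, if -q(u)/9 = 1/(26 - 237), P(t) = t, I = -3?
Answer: 9/4452944 ≈ 2.0211e-6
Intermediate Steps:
q(u) = 9/211 (q(u) = -9/(26 - 237) = -9/(-211) = -9*(-1/211) = 9/211)
q(P(I))/21104 = (9/211)/21104 = (9/211)*(1/21104) = 9/4452944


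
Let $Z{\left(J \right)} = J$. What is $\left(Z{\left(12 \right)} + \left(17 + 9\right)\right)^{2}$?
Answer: $1444$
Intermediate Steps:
$\left(Z{\left(12 \right)} + \left(17 + 9\right)\right)^{2} = \left(12 + \left(17 + 9\right)\right)^{2} = \left(12 + 26\right)^{2} = 38^{2} = 1444$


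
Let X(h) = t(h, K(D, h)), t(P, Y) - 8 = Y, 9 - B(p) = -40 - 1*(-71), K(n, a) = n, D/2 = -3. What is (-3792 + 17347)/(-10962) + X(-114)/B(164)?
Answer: -160067/120582 ≈ -1.3275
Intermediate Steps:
D = -6 (D = 2*(-3) = -6)
B(p) = -22 (B(p) = 9 - (-40 - 1*(-71)) = 9 - (-40 + 71) = 9 - 1*31 = 9 - 31 = -22)
t(P, Y) = 8 + Y
X(h) = 2 (X(h) = 8 - 6 = 2)
(-3792 + 17347)/(-10962) + X(-114)/B(164) = (-3792 + 17347)/(-10962) + 2/(-22) = 13555*(-1/10962) + 2*(-1/22) = -13555/10962 - 1/11 = -160067/120582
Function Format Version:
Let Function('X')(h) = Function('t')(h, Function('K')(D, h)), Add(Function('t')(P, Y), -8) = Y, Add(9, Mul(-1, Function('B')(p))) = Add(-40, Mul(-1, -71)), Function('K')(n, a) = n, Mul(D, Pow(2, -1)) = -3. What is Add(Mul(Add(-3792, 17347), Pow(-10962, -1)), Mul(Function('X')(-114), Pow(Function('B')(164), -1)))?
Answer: Rational(-160067, 120582) ≈ -1.3275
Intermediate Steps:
D = -6 (D = Mul(2, -3) = -6)
Function('B')(p) = -22 (Function('B')(p) = Add(9, Mul(-1, Add(-40, Mul(-1, -71)))) = Add(9, Mul(-1, Add(-40, 71))) = Add(9, Mul(-1, 31)) = Add(9, -31) = -22)
Function('t')(P, Y) = Add(8, Y)
Function('X')(h) = 2 (Function('X')(h) = Add(8, -6) = 2)
Add(Mul(Add(-3792, 17347), Pow(-10962, -1)), Mul(Function('X')(-114), Pow(Function('B')(164), -1))) = Add(Mul(Add(-3792, 17347), Pow(-10962, -1)), Mul(2, Pow(-22, -1))) = Add(Mul(13555, Rational(-1, 10962)), Mul(2, Rational(-1, 22))) = Add(Rational(-13555, 10962), Rational(-1, 11)) = Rational(-160067, 120582)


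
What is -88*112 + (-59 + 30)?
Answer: -9885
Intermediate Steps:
-88*112 + (-59 + 30) = -9856 - 29 = -9885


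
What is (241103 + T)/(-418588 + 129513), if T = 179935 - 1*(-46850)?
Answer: -467888/289075 ≈ -1.6186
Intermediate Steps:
T = 226785 (T = 179935 + 46850 = 226785)
(241103 + T)/(-418588 + 129513) = (241103 + 226785)/(-418588 + 129513) = 467888/(-289075) = 467888*(-1/289075) = -467888/289075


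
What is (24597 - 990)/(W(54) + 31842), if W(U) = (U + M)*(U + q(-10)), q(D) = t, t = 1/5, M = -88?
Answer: 118035/149996 ≈ 0.78692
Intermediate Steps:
t = 1/5 ≈ 0.20000
q(D) = 1/5
W(U) = (-88 + U)*(1/5 + U) (W(U) = (U - 88)*(U + 1/5) = (-88 + U)*(1/5 + U))
(24597 - 990)/(W(54) + 31842) = (24597 - 990)/((-88/5 + 54**2 - 439/5*54) + 31842) = 23607/((-88/5 + 2916 - 23706/5) + 31842) = 23607/(-9214/5 + 31842) = 23607/(149996/5) = 23607*(5/149996) = 118035/149996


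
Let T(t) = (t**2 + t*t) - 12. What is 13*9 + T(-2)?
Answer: 113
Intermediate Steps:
T(t) = -12 + 2*t**2 (T(t) = (t**2 + t**2) - 12 = 2*t**2 - 12 = -12 + 2*t**2)
13*9 + T(-2) = 13*9 + (-12 + 2*(-2)**2) = 117 + (-12 + 2*4) = 117 + (-12 + 8) = 117 - 4 = 113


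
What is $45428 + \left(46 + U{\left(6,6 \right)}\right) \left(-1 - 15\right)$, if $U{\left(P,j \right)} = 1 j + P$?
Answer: $44500$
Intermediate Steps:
$U{\left(P,j \right)} = P + j$ ($U{\left(P,j \right)} = j + P = P + j$)
$45428 + \left(46 + U{\left(6,6 \right)}\right) \left(-1 - 15\right) = 45428 + \left(46 + \left(6 + 6\right)\right) \left(-1 - 15\right) = 45428 + \left(46 + 12\right) \left(-1 - 15\right) = 45428 + 58 \left(-16\right) = 45428 - 928 = 44500$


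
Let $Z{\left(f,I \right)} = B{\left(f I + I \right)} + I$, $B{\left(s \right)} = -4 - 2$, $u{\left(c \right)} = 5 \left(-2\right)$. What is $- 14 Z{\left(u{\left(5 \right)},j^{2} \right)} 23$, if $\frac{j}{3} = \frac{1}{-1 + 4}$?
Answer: $1610$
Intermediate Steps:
$u{\left(c \right)} = -10$
$j = 1$ ($j = \frac{3}{-1 + 4} = \frac{3}{3} = 3 \cdot \frac{1}{3} = 1$)
$B{\left(s \right)} = -6$
$Z{\left(f,I \right)} = -6 + I$
$- 14 Z{\left(u{\left(5 \right)},j^{2} \right)} 23 = - 14 \left(-6 + 1^{2}\right) 23 = - 14 \left(-6 + 1\right) 23 = \left(-14\right) \left(-5\right) 23 = 70 \cdot 23 = 1610$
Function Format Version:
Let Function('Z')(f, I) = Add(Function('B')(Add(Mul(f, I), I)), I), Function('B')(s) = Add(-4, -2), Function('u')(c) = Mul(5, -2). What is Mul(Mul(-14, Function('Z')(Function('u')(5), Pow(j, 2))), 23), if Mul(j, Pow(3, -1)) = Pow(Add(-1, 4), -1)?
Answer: 1610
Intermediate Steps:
Function('u')(c) = -10
j = 1 (j = Mul(3, Pow(Add(-1, 4), -1)) = Mul(3, Pow(3, -1)) = Mul(3, Rational(1, 3)) = 1)
Function('B')(s) = -6
Function('Z')(f, I) = Add(-6, I)
Mul(Mul(-14, Function('Z')(Function('u')(5), Pow(j, 2))), 23) = Mul(Mul(-14, Add(-6, Pow(1, 2))), 23) = Mul(Mul(-14, Add(-6, 1)), 23) = Mul(Mul(-14, -5), 23) = Mul(70, 23) = 1610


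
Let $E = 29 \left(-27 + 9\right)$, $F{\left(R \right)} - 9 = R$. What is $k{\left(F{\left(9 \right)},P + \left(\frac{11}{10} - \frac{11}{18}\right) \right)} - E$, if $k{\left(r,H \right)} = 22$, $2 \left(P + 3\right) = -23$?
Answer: $544$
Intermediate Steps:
$F{\left(R \right)} = 9 + R$
$P = - \frac{29}{2}$ ($P = -3 + \frac{1}{2} \left(-23\right) = -3 - \frac{23}{2} = - \frac{29}{2} \approx -14.5$)
$E = -522$ ($E = 29 \left(-18\right) = -522$)
$k{\left(F{\left(9 \right)},P + \left(\frac{11}{10} - \frac{11}{18}\right) \right)} - E = 22 - -522 = 22 + 522 = 544$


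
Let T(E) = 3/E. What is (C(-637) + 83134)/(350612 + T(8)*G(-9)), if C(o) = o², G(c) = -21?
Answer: 3911224/2804833 ≈ 1.3945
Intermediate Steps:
(C(-637) + 83134)/(350612 + T(8)*G(-9)) = ((-637)² + 83134)/(350612 + (3/8)*(-21)) = (405769 + 83134)/(350612 + (3*(⅛))*(-21)) = 488903/(350612 + (3/8)*(-21)) = 488903/(350612 - 63/8) = 488903/(2804833/8) = 488903*(8/2804833) = 3911224/2804833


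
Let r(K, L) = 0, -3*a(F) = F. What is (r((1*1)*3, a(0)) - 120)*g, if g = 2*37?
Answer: -8880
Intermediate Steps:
a(F) = -F/3
g = 74
(r((1*1)*3, a(0)) - 120)*g = (0 - 120)*74 = -120*74 = -8880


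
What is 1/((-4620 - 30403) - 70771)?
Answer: -1/105794 ≈ -9.4523e-6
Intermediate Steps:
1/((-4620 - 30403) - 70771) = 1/(-35023 - 70771) = 1/(-105794) = -1/105794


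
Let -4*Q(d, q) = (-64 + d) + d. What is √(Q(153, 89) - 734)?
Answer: I*√3178/2 ≈ 28.187*I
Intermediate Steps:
Q(d, q) = 16 - d/2 (Q(d, q) = -((-64 + d) + d)/4 = -(-64 + 2*d)/4 = 16 - d/2)
√(Q(153, 89) - 734) = √((16 - ½*153) - 734) = √((16 - 153/2) - 734) = √(-121/2 - 734) = √(-1589/2) = I*√3178/2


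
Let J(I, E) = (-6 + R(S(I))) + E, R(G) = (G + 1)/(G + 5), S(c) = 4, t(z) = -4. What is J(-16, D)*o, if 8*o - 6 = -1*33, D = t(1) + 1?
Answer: 57/2 ≈ 28.500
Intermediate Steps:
D = -3 (D = -4 + 1 = -3)
o = -27/8 (o = ¾ + (-1*33)/8 = ¾ + (⅛)*(-33) = ¾ - 33/8 = -27/8 ≈ -3.3750)
R(G) = (1 + G)/(5 + G)
J(I, E) = -49/9 + E (J(I, E) = (-6 + (1 + 4)/(5 + 4)) + E = (-6 + 5/9) + E = -49/9 + E)
J(-16, D)*o = (-49/9 - 3)*(-27/8) = -76/9*(-27/8) = 57/2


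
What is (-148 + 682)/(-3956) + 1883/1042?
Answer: 861590/515269 ≈ 1.6721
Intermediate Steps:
(-148 + 682)/(-3956) + 1883/1042 = 534*(-1/3956) + 1883*(1/1042) = -267/1978 + 1883/1042 = 861590/515269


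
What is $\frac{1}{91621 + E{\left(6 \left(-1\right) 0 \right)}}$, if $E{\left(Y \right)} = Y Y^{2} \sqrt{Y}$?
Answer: $\frac{1}{91621} \approx 1.0915 \cdot 10^{-5}$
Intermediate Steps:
$E{\left(Y \right)} = Y^{\frac{7}{2}}$ ($E{\left(Y \right)} = Y^{3} \sqrt{Y} = Y^{\frac{7}{2}}$)
$\frac{1}{91621 + E{\left(6 \left(-1\right) 0 \right)}} = \frac{1}{91621 + \left(6 \left(-1\right) 0\right)^{\frac{7}{2}}} = \frac{1}{91621 + \left(\left(-6\right) 0\right)^{\frac{7}{2}}} = \frac{1}{91621 + 0^{\frac{7}{2}}} = \frac{1}{91621 + 0} = \frac{1}{91621}$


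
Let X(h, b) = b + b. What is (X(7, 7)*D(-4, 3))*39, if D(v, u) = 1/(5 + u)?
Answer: 273/4 ≈ 68.250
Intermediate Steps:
X(h, b) = 2*b
(X(7, 7)*D(-4, 3))*39 = ((2*7)/(5 + 3))*39 = (14/8)*39 = (14*(⅛))*39 = (7/4)*39 = 273/4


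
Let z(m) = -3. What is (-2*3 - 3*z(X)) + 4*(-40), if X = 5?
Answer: -157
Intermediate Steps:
(-2*3 - 3*z(X)) + 4*(-40) = (-2*3 - 3*(-3)) + 4*(-40) = (-6 + 9) - 160 = 3 - 160 = -157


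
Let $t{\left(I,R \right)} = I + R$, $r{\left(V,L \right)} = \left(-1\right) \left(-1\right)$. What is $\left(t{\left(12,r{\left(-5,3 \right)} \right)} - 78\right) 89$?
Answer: $-5785$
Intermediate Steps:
$r{\left(V,L \right)} = 1$
$\left(t{\left(12,r{\left(-5,3 \right)} \right)} - 78\right) 89 = \left(\left(12 + 1\right) - 78\right) 89 = \left(13 - 78\right) 89 = \left(-65\right) 89 = -5785$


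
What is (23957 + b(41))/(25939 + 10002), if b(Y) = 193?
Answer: 24150/35941 ≈ 0.67193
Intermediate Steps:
(23957 + b(41))/(25939 + 10002) = (23957 + 193)/(25939 + 10002) = 24150/35941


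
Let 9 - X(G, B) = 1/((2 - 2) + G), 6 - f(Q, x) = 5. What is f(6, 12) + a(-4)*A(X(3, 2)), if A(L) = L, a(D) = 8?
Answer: 211/3 ≈ 70.333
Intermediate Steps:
f(Q, x) = 1 (f(Q, x) = 6 - 1*5 = 6 - 5 = 1)
X(G, B) = 9 - 1/G (X(G, B) = 9 - 1/((2 - 2) + G) = 9 - 1/(0 + G) = 9 - 1/G)
f(6, 12) + a(-4)*A(X(3, 2)) = 1 + 8*(9 - 1/3) = 1 + 8*(9 - 1*⅓) = 1 + 8*(9 - ⅓) = 1 + 8*(26/3) = 1 + 208/3 = 211/3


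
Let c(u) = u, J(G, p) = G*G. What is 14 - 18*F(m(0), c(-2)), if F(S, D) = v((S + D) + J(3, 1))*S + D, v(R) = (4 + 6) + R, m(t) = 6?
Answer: -2434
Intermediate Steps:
J(G, p) = G²
v(R) = 10 + R
F(S, D) = D + S*(19 + D + S) (F(S, D) = (10 + ((S + D) + 3²))*S + D = (10 + ((D + S) + 9))*S + D = (10 + (9 + D + S))*S + D = (19 + D + S)*S + D = S*(19 + D + S) + D = D + S*(19 + D + S))
14 - 18*F(m(0), c(-2)) = 14 - 18*(-2 + 6*(19 - 2 + 6)) = 14 - 18*(-2 + 6*23) = 14 - 18*(-2 + 138) = 14 - 18*136 = 14 - 2448 = -2434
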